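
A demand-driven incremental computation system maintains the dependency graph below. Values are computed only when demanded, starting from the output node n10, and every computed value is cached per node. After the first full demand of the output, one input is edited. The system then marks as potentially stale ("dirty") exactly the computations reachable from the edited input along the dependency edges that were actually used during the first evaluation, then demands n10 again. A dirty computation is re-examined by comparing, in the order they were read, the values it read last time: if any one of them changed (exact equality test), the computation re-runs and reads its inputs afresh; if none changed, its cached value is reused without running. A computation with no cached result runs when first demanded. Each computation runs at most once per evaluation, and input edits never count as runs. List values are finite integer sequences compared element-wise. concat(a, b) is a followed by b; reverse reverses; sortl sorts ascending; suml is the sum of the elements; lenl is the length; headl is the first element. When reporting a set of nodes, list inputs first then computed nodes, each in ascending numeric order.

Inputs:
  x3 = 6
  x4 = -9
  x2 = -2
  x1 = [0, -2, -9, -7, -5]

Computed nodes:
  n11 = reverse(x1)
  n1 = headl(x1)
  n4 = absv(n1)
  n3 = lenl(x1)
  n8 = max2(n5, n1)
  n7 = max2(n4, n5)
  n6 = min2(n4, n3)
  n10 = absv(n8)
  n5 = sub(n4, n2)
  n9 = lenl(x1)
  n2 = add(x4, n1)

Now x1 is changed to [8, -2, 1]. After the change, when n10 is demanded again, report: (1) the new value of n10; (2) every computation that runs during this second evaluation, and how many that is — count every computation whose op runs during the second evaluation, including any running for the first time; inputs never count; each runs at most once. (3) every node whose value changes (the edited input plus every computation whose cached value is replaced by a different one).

New value of n10: 9.
Computations that run: n1, n2, n4, n5, n8 — 5 in total.
Values that change: x1, n1, n2, n4.
Key observation: the cutoff stops propagation at n10 — its inputs' values are unchanged, so it reuses its cache.

First evaluation (everything demanded from the output):
  n1 = headl([0, -2, -9, -7, -5]) = 0
  n2 = add(-9, 0) = -9
  n4 = absv(0) = 0
  n5 = sub(0, -9) = 9
  n8 = max2(9, 0) = 9
  n10 = absv(9) = 9

Propagation after the edit:
  n1: runs — x1 [0, -2, -9, -7, -5]->[8, -2, 1]; result 8.
  n2: runs — n1 0->8; result -1.
  n4: runs — n1 0->8; result 8.
  n5: runs — n4 0->8; n2 -9->-1; result 9 (same value as before).
  n8: runs — n1 0->8; result 9 (same value as before).
  n10: checked — values it read are unchanged (n8 unchanged); reused cached 9 without running.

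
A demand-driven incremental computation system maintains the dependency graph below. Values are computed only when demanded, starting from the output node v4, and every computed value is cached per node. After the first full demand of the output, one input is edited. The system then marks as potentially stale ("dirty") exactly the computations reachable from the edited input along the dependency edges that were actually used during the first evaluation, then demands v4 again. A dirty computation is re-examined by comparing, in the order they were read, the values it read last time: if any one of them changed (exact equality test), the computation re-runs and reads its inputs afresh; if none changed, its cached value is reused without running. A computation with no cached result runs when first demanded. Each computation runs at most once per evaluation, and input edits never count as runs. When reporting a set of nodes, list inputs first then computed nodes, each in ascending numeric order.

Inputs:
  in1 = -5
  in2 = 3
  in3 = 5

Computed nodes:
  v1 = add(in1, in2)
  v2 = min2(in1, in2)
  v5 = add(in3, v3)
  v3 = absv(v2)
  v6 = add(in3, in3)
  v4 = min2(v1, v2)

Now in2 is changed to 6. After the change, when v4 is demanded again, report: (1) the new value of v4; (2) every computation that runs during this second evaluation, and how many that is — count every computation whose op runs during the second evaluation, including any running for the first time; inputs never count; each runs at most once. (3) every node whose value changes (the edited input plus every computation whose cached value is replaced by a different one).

New value of v4: -5.
Computations that run: v1, v2, v4 — 3 in total.
Values that change: in2, v1.

First evaluation (everything demanded from the output):
  v1 = add(-5, 3) = -2
  v2 = min2(-5, 3) = -5
  v4 = min2(-2, -5) = -5

Propagation after the edit:
  v1: runs — in2 3->6; result 1.
  v2: runs — in2 3->6; result -5 (same value as before).
  v4: runs — v1 -2->1; result -5 (same value as before).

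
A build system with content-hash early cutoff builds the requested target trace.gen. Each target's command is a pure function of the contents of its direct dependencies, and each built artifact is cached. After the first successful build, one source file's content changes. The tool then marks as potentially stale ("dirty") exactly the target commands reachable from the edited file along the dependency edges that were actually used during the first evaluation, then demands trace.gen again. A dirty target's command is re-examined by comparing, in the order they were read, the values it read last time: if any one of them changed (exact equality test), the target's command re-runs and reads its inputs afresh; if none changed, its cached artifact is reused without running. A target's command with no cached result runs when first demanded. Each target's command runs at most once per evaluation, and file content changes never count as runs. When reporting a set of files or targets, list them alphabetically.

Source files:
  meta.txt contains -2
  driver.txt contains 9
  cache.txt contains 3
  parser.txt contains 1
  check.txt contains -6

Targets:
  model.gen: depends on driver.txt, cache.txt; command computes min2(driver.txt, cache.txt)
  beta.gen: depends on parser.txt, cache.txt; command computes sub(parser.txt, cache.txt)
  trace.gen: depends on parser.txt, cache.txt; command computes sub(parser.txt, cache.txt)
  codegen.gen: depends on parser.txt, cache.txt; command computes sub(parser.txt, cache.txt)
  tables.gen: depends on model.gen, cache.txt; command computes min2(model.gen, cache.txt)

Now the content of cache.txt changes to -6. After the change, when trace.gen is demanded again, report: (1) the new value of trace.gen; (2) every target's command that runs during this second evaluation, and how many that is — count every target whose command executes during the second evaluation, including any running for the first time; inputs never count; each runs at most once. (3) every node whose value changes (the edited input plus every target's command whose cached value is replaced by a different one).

New value of trace.gen: 7.
Target commands that run: trace.gen — 1 in total.
Values that change: cache.txt, trace.gen.

First evaluation (everything demanded from the output):
  trace.gen = sub(1, 3) = -2

Propagation after the edit:
  trace.gen: runs — cache.txt 3->-6; result 7.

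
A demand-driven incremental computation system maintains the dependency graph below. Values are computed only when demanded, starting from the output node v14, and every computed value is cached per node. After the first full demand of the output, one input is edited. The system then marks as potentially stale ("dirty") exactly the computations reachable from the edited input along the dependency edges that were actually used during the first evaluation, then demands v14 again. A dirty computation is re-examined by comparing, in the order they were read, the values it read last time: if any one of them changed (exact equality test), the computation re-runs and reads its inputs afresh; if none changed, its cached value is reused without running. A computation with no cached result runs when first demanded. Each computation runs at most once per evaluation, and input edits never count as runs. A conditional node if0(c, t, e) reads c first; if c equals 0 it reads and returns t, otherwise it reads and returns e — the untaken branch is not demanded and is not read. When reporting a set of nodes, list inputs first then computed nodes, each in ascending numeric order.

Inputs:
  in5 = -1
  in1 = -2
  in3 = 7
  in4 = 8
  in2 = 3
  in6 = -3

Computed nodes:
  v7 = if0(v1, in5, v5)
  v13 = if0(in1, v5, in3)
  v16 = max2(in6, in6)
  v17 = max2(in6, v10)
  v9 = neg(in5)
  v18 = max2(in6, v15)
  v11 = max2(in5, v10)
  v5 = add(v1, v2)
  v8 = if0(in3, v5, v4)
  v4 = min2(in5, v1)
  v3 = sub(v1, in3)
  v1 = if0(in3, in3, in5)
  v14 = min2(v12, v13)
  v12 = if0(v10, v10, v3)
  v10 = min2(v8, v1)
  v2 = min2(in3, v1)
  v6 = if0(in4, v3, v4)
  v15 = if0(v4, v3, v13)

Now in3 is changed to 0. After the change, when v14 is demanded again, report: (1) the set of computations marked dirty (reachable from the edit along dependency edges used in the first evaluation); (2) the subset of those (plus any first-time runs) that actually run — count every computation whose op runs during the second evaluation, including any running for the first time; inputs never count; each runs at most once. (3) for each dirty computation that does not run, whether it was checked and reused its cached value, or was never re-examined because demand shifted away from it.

First evaluation (everything demanded from the output):
  v1 = if0(in3=7 -> else branch in5) = -1
  v3 = sub(-1, 7) = -8
  v4 = min2(-1, -1) = -1
  v8 = if0(in3=7 -> else branch v4) = -1
  v10 = min2(-1, -1) = -1
  v12 = if0(v10=-1 -> else branch v3) = -8
  v13 = if0(in1=-2 -> else branch in3) = 7
  v14 = min2(-8, 7) = -8

Propagation after the edit:
  v1: runs — in3 7->0; result 0.
  v2: demanded for the first time — runs, produces 0.
  v3: marked dirty but never re-examined — demand shifted away from it.
  v4: marked dirty but never re-examined — demand shifted away from it.
  v5: demanded for the first time — runs, produces 0.
  v8: runs — in3 7->0; result 0.
  v10: runs — v8 -1->0; v1 -1->0; result 0.
  v12: runs — v10 -1->0; result 0.
  v13: runs — in3 7->0; result 0.
  v14: runs — v12 -8->0; v13 7->0; result 0.

Key observation: a condition flipped, so demand moved to the other branch — v3, v4 are never re-examined.

Marked dirty: v1, v3, v4, v8, v10, v12, v13, v14.
Computations that run: v1, v2, v5, v8, v10, v12, v13, v14 — 8 in total.
Never re-examined (demand shifted away): v3, v4.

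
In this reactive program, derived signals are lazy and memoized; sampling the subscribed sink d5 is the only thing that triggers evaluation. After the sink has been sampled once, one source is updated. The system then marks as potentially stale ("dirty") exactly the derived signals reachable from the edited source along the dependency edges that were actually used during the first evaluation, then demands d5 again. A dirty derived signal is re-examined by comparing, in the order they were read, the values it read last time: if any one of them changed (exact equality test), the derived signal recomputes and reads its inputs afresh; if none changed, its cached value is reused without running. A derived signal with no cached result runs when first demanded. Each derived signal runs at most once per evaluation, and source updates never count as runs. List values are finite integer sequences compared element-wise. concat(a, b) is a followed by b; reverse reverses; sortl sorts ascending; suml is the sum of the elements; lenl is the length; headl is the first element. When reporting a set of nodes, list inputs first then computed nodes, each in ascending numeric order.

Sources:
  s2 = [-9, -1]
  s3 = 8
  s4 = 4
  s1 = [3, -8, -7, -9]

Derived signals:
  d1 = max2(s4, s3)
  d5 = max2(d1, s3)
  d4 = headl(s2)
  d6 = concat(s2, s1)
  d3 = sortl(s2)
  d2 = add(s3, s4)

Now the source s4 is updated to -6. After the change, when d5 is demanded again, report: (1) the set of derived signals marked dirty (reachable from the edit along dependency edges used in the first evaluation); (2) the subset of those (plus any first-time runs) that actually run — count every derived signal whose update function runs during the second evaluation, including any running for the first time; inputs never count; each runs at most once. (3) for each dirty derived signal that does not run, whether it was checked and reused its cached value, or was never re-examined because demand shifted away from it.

First demand of the output computes:
  d1 = max2(4, 8) = 8
  d5 = max2(8, 8) = 8

After the edit, cleaning proceeds:
  d1: a read changed (s4 4->-6) — executes, giving 8 — identical to its old value.
  d5: dirty, but its reads are unchanged (d1 unchanged, s3 unchanged); cached 8 stands.

Note the absorption at d1: it re-runs yet its value is the same, leaving the output's value untouched.

The edit dirties: d1, d5.
1 derived signals run: d1.
Cache hits after checking: d5.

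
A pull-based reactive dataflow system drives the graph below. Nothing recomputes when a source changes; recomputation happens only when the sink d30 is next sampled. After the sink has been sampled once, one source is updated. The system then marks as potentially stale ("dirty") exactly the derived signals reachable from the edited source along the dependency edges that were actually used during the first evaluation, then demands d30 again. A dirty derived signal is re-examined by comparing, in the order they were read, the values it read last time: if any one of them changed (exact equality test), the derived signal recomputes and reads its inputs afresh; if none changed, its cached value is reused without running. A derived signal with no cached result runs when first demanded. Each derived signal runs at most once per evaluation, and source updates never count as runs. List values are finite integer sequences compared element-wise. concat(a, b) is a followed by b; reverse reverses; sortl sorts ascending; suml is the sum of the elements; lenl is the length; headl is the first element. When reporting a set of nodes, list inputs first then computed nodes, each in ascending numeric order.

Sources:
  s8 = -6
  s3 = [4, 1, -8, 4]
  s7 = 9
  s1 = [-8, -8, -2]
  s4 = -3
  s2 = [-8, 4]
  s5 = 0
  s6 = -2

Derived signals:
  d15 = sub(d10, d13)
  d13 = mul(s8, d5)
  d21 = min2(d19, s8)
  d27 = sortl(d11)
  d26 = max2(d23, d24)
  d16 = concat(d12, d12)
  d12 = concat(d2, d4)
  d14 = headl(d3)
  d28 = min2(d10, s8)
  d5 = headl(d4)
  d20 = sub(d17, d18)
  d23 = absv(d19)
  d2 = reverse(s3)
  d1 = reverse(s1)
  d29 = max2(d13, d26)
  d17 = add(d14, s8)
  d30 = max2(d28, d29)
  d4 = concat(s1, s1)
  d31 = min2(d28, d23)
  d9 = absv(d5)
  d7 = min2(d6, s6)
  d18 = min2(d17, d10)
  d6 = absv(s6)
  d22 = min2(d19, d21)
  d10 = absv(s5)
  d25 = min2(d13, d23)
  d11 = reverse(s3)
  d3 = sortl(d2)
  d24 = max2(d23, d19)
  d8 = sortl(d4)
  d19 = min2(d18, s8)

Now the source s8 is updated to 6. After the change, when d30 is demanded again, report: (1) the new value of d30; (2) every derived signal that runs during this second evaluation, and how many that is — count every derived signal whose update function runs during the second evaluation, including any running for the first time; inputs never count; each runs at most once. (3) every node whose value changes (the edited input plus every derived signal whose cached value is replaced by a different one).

First evaluation (everything demanded from the output):
  d2 = reverse([4, 1, -8, 4]) = [4, -8, 1, 4]
  d3 = sortl([4, -8, 1, 4]) = [-8, 1, 4, 4]
  d4 = concat([-8, -8, -2], [-8, -8, -2]) = [-8, -8, -2, -8, -8, -2]
  d5 = headl([-8, -8, -2, -8, -8, -2]) = -8
  d10 = absv(0) = 0
  d13 = mul(-6, -8) = 48
  d14 = headl([-8, 1, 4, 4]) = -8
  d17 = add(-8, -6) = -14
  d18 = min2(-14, 0) = -14
  d19 = min2(-14, -6) = -14
  d23 = absv(-14) = 14
  d24 = max2(14, -14) = 14
  d26 = max2(14, 14) = 14
  d28 = min2(0, -6) = -6
  d29 = max2(48, 14) = 48
  d30 = max2(-6, 48) = 48

Propagation after the edit:
  d13: runs — s8 -6->6; result -48.
  d17: runs — s8 -6->6; result -2.
  d18: runs — d17 -14->-2; result -2.
  d19: runs — d18 -14->-2; s8 -6->6; result -2.
  d23: runs — d19 -14->-2; result 2.
  d24: runs — d23 14->2; d19 -14->-2; result 2.
  d26: runs — d23 14->2; d24 14->2; result 2.
  d28: runs — s8 -6->6; result 0.
  d29: runs — d13 48->-48; d26 14->2; result 2.
  d30: runs — d28 -6->0; d29 48->2; result 2.

New value of d30: 2.
Derived signals that run: d13, d17, d18, d19, d23, d24, d26, d28, d29, d30 — 10 in total.
Values that change: s8, d13, d17, d18, d19, d23, d24, d26, d28, d29, d30.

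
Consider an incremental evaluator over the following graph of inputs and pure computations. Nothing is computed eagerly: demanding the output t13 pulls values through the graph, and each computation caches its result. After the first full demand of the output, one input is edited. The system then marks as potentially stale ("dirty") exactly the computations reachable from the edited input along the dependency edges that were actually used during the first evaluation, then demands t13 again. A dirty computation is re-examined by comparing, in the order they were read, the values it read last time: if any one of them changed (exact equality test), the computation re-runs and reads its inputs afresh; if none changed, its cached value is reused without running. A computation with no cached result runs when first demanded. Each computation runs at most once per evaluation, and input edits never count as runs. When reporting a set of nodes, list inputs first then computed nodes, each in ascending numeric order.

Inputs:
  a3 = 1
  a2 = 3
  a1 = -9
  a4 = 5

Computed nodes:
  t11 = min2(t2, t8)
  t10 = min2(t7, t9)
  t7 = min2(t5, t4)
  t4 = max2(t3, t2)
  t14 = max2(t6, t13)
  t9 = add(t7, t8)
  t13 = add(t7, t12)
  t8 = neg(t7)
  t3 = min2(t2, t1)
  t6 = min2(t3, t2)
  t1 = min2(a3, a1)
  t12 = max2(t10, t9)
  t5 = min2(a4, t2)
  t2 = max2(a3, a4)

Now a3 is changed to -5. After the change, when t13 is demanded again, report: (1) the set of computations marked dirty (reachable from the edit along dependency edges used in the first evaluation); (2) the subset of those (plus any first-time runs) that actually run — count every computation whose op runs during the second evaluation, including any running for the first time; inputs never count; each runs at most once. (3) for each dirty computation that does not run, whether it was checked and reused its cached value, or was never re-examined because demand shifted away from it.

Initial pass — values computed on the first demand:
  t1 = min2(1, -9) = -9
  t2 = max2(1, 5) = 5
  t3 = min2(5, -9) = -9
  t4 = max2(-9, 5) = 5
  t5 = min2(5, 5) = 5
  t7 = min2(5, 5) = 5
  t8 = neg(5) = -5
  t9 = add(5, -5) = 0
  t10 = min2(5, 0) = 0
  t12 = max2(0, 0) = 0
  t13 = add(5, 0) = 5

Second demand — change propagation:
  t1: re-runs because a3 1->-5; new result -9 (unchanged).
  t2: re-runs because a3 1->-5; new result 5 (unchanged).
  t3: re-examined; everything it read last time is the same (t2 unchanged, t1 unchanged) — cache -9 kept, no run.
  t4: re-examined; everything it read last time is the same (t3 unchanged, t2 unchanged) — cache 5 kept, no run.
  t5: re-examined; everything it read last time is the same (a4 unchanged, t2 unchanged) — cache 5 kept, no run.
  t7: re-examined; everything it read last time is the same (t5 unchanged, t4 unchanged) — cache 5 kept, no run.
  t8: re-examined; everything it read last time is the same (t7 unchanged) — cache -5 kept, no run.
  t9: re-examined; everything it read last time is the same (t7 unchanged, t8 unchanged) — cache 0 kept, no run.
  t10: re-examined; everything it read last time is the same (t7 unchanged, t9 unchanged) — cache 0 kept, no run.
  t12: re-examined; everything it read last time is the same (t10 unchanged, t9 unchanged) — cache 0 kept, no run.
  t13: re-examined; everything it read last time is the same (t7 unchanged, t12 unchanged) — cache 5 kept, no run.

The important point: at t3 every value read last time is unchanged, so the dirty flag clears without a run.

Dirty set: t1, t2, t3, t4, t5, t7, t8, t9, t10, t12, t13.
Run set: t1, t2 (2 run).
Re-examined without running (cache reused): t3, t4, t5, t7, t8, t9, t10, t12, t13.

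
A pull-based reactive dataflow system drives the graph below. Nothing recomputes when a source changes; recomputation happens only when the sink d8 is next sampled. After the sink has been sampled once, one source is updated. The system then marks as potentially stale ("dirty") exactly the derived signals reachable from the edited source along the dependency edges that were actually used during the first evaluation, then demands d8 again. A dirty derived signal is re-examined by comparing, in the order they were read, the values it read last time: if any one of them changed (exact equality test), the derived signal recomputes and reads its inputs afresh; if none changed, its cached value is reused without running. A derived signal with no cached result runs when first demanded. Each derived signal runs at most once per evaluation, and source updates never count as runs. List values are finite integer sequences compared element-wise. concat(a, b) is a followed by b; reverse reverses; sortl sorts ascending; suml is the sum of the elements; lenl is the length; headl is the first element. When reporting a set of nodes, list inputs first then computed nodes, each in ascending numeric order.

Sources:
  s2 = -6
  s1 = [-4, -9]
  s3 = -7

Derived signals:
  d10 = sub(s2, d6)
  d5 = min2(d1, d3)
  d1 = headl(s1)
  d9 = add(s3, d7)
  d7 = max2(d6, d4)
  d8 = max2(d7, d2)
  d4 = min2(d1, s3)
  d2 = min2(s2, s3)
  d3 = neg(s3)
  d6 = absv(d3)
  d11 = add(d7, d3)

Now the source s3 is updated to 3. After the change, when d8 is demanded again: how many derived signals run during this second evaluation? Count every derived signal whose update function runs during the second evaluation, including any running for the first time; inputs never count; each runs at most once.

Derived signals that run: d2, d3, d4, d6, d7, d8 — 6 in total.

First evaluation (everything demanded from the output):
  d1 = headl([-4, -9]) = -4
  d2 = min2(-6, -7) = -7
  d3 = neg(-7) = 7
  d4 = min2(-4, -7) = -7
  d6 = absv(7) = 7
  d7 = max2(7, -7) = 7
  d8 = max2(7, -7) = 7

Propagation after the edit:
  d2: runs — s3 -7->3; result -6.
  d3: runs — s3 -7->3; result -3.
  d4: runs — s3 -7->3; result -4.
  d6: runs — d3 7->-3; result 3.
  d7: runs — d6 7->3; d4 -7->-4; result 3.
  d8: runs — d7 7->3; d2 -7->-6; result 3.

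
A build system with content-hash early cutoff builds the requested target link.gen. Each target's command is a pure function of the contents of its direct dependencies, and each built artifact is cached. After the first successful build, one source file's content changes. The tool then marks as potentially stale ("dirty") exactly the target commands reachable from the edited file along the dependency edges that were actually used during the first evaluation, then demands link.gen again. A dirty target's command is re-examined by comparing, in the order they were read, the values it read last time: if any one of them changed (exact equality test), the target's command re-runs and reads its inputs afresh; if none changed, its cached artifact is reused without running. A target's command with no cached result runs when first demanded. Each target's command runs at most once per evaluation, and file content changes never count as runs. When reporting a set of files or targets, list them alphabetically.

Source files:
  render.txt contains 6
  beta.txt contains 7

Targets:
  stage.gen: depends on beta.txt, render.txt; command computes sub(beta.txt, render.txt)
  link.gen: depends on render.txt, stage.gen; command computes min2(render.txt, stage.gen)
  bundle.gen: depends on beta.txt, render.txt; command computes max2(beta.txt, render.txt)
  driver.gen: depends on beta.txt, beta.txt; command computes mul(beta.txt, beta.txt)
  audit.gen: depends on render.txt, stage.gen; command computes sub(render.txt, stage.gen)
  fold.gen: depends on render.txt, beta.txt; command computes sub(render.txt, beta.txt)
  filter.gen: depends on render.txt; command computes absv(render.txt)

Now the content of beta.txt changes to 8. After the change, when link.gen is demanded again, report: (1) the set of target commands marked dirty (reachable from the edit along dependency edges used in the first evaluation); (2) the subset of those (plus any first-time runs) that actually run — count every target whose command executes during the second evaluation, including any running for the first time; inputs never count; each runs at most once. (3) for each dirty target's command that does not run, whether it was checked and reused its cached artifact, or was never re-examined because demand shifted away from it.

Marked dirty: link.gen, stage.gen.
Target commands that run: link.gen, stage.gen — 2 in total.
Every dirty target's command ran.

First evaluation (everything demanded from the output):
  stage.gen = sub(7, 6) = 1
  link.gen = min2(6, 1) = 1

Propagation after the edit:
  stage.gen: runs — beta.txt 7->8; result 2.
  link.gen: runs — stage.gen 1->2; result 2.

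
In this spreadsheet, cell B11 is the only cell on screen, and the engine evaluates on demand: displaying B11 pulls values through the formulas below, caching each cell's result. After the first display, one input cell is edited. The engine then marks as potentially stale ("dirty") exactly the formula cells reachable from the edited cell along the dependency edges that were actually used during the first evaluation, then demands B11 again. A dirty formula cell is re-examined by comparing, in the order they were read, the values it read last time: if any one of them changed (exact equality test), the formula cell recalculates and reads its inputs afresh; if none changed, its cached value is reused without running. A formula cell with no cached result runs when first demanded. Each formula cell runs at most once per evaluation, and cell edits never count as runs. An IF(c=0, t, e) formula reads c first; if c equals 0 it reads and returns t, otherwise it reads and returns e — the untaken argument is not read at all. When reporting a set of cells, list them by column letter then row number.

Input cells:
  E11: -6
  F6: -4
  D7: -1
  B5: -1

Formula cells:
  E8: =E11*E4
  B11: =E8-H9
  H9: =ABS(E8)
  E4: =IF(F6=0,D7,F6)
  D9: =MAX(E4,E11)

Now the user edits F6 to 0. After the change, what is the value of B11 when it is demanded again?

B11 now evaluates to 0.

Initial pass — values computed on the first demand:
  E4 = IF(F6=0: F6=-4 -> else branch F6) = -4
  E8 = -6 * -4 = 24
  H9 = ABS(24) = 24
  B11 = 24 - 24 = 0

Second demand — change propagation:
  E4: re-runs because F6 -4->0; F6 -4->0; new result -1.
  E8: re-runs because E4 -4->-1; new result 6.
  H9: re-runs because E8 24->6; new result 6.
  B11: re-runs because E8 24->6; H9 24->6; new result 0 (unchanged).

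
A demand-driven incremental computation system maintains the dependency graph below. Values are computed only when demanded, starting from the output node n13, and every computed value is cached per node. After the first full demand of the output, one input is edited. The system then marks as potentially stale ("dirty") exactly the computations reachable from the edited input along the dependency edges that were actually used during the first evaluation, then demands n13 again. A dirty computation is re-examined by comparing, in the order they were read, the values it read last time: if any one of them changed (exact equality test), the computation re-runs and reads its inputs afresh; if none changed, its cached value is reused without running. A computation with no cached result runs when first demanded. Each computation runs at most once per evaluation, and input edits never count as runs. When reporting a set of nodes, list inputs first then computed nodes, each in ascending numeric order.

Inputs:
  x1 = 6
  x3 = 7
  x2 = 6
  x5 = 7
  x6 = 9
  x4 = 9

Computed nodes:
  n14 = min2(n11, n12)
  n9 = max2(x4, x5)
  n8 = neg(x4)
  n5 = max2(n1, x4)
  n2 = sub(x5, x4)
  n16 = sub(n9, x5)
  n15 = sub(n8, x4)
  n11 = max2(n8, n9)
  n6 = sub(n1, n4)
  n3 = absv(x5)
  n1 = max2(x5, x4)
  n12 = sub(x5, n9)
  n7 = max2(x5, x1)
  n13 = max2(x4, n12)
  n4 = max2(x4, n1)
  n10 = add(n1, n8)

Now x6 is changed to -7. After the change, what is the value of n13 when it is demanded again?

First evaluation (everything demanded from the output):
  n9 = max2(9, 7) = 9
  n12 = sub(7, 9) = -2
  n13 = max2(9, -2) = 9

Propagation after the edit:
  x6 feeds no computation that the output demands — nothing is marked dirty and nothing runs.

Key observation: x6 is never demanded by the output, so the edit triggers no recomputation at all.

New value of n13: 9.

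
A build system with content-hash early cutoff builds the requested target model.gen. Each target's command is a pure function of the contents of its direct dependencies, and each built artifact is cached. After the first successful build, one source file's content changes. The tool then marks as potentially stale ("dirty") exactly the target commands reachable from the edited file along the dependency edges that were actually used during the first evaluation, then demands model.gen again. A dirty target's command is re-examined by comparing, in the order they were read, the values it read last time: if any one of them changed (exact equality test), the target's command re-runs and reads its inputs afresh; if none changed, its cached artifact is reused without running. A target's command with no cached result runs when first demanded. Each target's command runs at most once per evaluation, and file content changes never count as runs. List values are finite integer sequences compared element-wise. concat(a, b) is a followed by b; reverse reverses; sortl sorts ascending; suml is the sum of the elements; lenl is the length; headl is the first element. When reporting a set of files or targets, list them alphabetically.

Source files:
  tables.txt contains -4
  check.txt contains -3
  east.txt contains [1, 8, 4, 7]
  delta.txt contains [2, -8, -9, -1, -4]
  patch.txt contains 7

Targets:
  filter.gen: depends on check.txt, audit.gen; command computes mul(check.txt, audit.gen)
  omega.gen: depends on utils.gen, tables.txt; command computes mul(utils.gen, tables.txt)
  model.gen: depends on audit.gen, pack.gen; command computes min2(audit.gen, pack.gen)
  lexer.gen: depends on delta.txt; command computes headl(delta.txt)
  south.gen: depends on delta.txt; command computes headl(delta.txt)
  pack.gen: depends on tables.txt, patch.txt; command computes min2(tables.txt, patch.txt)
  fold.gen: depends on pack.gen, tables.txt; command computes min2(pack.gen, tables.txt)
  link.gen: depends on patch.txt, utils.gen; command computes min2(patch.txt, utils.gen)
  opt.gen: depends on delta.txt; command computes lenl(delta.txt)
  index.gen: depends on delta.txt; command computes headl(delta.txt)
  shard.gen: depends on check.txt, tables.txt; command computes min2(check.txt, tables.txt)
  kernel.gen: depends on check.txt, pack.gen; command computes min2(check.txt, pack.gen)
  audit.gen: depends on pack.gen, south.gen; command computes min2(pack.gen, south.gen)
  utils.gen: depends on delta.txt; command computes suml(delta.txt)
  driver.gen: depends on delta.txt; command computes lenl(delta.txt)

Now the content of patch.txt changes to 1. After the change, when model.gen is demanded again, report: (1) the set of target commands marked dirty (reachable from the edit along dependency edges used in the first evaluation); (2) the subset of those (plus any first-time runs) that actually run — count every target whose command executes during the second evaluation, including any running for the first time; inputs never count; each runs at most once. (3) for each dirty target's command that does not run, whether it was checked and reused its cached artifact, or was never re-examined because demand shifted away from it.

First evaluation (everything demanded from the output):
  pack.gen = min2(-4, 7) = -4
  south.gen = headl([2, -8, -9, -1, -4]) = 2
  audit.gen = min2(-4, 2) = -4
  model.gen = min2(-4, -4) = -4

Propagation after the edit:
  pack.gen: runs — patch.txt 7->1; result -4 (same value as before).
  audit.gen: checked — values it read are unchanged (pack.gen unchanged, south.gen unchanged); reused cached -4 without running.
  model.gen: checked — values it read are unchanged (audit.gen unchanged, pack.gen unchanged); reused cached -4 without running.

Key observation: the change is absorbed at pack.gen — it re-runs but produces the same value, and the output's value is unchanged.

Marked dirty: audit.gen, model.gen, pack.gen.
Target commands that run: pack.gen — 1 in total.
Checked but reused from cache: audit.gen, model.gen.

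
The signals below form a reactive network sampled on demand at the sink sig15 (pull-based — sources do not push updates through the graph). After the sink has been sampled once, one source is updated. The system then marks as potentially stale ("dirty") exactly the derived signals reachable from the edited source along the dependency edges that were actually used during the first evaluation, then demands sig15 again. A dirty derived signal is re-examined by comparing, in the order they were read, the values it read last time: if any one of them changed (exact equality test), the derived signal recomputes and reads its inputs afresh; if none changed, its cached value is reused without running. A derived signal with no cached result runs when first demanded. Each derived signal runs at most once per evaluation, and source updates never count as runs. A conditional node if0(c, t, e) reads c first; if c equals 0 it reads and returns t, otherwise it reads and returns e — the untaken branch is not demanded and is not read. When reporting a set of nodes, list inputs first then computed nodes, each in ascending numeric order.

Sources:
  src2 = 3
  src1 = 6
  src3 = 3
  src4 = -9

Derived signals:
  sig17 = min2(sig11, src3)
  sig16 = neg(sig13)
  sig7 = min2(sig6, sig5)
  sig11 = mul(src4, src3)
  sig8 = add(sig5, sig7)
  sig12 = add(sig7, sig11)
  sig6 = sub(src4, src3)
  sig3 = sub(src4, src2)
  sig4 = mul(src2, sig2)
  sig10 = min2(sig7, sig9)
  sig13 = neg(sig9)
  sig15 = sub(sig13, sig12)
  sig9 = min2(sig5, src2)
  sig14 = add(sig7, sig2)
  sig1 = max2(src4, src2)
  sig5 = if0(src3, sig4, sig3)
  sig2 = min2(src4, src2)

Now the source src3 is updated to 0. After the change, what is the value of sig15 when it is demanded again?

Initial pass — values computed on the first demand:
  sig3 = sub(-9, 3) = -12
  sig5 = if0(src3=3 -> else branch sig3) = -12
  sig6 = sub(-9, 3) = -12
  sig7 = min2(-12, -12) = -12
  sig9 = min2(-12, 3) = -12
  sig11 = mul(-9, 3) = -27
  sig12 = add(-12, -27) = -39
  sig13 = neg(-12) = 12
  sig15 = sub(12, -39) = 51

Second demand — change propagation:
  sig2: newly demanded (no cache) — executes and yields -9.
  sig4: newly demanded (no cache) — executes and yields -27.
  sig5: re-runs because src3 3->0; new result -27.
  sig6: re-runs because src3 3->0; new result -9.
  sig7: re-runs because sig6 -12->-9; sig5 -12->-27; new result -27.
  sig9: re-runs because sig5 -12->-27; new result -27.
  sig11: re-runs because src3 3->0; new result 0.
  sig12: re-runs because sig7 -12->-27; sig11 -27->0; new result -27.
  sig13: re-runs because sig9 -12->-27; new result 27.
  sig15: re-runs because sig13 12->27; sig12 -39->-27; new result 54.

The important point: the flipped condition pulls in fresh nodes; sig2, sig4 run for the first time.

sig15 now evaluates to 54.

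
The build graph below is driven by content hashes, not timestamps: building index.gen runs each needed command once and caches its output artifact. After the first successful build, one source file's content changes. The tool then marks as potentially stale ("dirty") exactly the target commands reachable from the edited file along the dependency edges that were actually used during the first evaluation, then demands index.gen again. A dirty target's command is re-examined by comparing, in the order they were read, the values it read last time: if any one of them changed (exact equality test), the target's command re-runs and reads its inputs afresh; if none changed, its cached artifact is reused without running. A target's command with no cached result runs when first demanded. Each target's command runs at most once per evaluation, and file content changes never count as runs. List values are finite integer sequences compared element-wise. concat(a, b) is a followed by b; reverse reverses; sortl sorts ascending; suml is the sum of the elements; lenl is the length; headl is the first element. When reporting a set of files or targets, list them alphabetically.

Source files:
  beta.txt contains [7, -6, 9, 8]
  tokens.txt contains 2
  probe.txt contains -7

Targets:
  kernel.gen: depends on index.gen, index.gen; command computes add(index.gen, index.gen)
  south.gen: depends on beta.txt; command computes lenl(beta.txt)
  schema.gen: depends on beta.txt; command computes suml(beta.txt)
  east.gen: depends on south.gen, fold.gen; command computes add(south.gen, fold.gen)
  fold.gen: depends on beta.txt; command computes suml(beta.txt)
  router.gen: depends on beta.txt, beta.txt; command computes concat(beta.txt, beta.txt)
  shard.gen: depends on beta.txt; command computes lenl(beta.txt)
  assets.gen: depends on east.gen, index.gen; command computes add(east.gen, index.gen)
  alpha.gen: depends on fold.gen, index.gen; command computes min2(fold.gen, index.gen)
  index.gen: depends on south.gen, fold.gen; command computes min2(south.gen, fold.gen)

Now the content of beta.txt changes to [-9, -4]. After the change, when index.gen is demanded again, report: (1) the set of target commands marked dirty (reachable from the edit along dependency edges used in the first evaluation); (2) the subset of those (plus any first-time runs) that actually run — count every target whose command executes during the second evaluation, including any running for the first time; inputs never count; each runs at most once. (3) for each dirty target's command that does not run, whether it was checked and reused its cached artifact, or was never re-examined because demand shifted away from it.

Dirty set: fold.gen, index.gen, south.gen.
Run set: fold.gen, index.gen, south.gen (3 run).
All dirty target commands ended up running.

Initial pass — values computed on the first demand:
  fold.gen = suml([7, -6, 9, 8]) = 18
  south.gen = lenl([7, -6, 9, 8]) = 4
  index.gen = min2(4, 18) = 4

Second demand — change propagation:
  fold.gen: re-runs because beta.txt [7, -6, 9, 8]->[-9, -4]; new result -13.
  south.gen: re-runs because beta.txt [7, -6, 9, 8]->[-9, -4]; new result 2.
  index.gen: re-runs because south.gen 4->2; fold.gen 18->-13; new result -13.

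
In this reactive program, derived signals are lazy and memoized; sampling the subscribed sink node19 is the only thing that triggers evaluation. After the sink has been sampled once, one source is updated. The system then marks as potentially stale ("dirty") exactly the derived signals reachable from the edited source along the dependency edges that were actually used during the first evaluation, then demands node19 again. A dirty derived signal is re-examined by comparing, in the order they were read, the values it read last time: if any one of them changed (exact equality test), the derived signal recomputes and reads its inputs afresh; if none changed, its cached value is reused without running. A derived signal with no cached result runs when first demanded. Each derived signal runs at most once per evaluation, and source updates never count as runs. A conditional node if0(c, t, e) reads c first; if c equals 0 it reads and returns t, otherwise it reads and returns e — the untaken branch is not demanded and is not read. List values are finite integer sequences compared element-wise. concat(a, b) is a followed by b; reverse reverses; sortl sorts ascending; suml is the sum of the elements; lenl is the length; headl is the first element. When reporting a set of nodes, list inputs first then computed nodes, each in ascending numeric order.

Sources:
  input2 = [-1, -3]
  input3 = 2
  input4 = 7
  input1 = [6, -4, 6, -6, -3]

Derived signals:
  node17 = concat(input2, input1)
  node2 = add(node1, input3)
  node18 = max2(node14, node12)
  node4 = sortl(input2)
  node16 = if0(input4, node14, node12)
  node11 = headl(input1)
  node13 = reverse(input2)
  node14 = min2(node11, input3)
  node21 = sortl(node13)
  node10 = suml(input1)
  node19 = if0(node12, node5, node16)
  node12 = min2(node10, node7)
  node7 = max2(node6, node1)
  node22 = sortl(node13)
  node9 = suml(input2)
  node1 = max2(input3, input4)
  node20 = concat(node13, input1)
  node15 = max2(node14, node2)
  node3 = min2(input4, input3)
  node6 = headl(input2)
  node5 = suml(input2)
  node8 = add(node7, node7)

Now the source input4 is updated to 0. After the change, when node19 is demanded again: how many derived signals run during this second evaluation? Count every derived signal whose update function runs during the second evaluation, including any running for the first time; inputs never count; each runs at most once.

7 derived signals run: node1, node7, node11, node12, node14, node16, node19.
Note the branch switch — node11, node14 had no cache and run now for the first time.

First demand of the output computes:
  node1 = max2(2, 7) = 7
  node6 = headl([-1, -3]) = -1
  node7 = max2(-1, 7) = 7
  node10 = suml([6, -4, 6, -6, -3]) = -1
  node12 = min2(-1, 7) = -1
  node16 = if0(input4=7 -> else branch node12) = -1
  node19 = if0(node12=-1 -> else branch node16) = -1

After the edit, cleaning proceeds:
  node1: a read changed (input4 7->0) — executes, giving 2.
  node7: a read changed (node1 7->2) — executes, giving 2.
  node11: had never run; runs now, result 6.
  node12: a read changed (node7 7->2) — executes, giving -1 — identical to its old value.
  node14: had never run; runs now, result 2.
  node16: a read changed (input4 7->0) — executes, giving 2.
  node19: a read changed (node16 -1->2) — executes, giving 2.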